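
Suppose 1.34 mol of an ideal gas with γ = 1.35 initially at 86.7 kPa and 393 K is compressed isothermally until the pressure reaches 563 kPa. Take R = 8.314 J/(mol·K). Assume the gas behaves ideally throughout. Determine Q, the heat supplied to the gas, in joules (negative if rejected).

V₁ = nRT₁/P₁ = 1.34×8.314×393/86.7 = 50.5 L.
Isothermal: T stays 393 K; PV = const ⇒ V₂ = 7.78 L, P₂ = 563 kPa.
ΔU = 0 (ideal gas, T constant).
W = nRT ln(V₂/V₁) = 1.34×8.314×393×ln(0.154) = -8190 J.
Q = ΔU + W = -8190 J.

-8190 J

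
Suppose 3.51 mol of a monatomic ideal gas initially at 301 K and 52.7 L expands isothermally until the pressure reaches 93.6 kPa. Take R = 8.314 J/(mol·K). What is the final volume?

93.8 L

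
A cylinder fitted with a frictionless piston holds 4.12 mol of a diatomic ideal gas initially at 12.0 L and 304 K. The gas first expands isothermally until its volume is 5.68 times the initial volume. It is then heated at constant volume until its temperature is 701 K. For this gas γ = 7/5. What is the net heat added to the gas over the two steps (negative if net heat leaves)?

52100 J

P₁ = nRT₁/V₁ = 4.12×8.314×304/12.0 = 868 kPa.
Step 1 — Isothermal: T stays 304 K; PV = const ⇒ V₂ = 68.2 L, P₂ = 153 kPa.
ΔU = 0 (ideal gas, T constant).
W = nRT ln(V₂/V₁) = 4.12×8.314×304×ln(5.68) = 18100 J.
Q = ΔU + W = 18100 J.
State after step 1: P = 153 kPa, V = 68.2 L, T = 304 K.
Step 2 — Isochoric: V stays 68.2 L; P/T = const ⇒ T₂ = 701 K, P₂ = 352 kPa.
W = 0 (no volume change).
ΔU = nCvΔT = 4.12×20.8×(701−304) = 34000 J.
Q = ΔU = 34000 J.
Net over both steps: W = 18100 J, Q = 52100 J, ΔU = 34000 J.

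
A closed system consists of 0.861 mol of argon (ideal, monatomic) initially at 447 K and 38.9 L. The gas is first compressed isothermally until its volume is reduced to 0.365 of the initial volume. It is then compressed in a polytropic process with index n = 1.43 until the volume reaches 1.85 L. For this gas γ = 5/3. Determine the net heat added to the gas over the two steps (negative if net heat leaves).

P₁ = nRT₁/V₁ = 0.861×8.314×447/38.9 = 82.3 kPa.
Step 1 — Isothermal: T stays 447 K; PV = const ⇒ V₂ = 14.2 L, P₂ = 225 kPa.
ΔU = 0 (ideal gas, T constant).
W = nRT ln(V₂/V₁) = 0.861×8.314×447×ln(0.365) = -3220 J.
Q = ΔU + W = -3220 J.
State after step 1: P = 225 kPa, V = 14.2 L, T = 447 K.
Step 2 — Polytropic n=1.43: T₂ = T₁(V₁/V₂)^(n−1) = 447×(7.67)^0.43 = 1070 K; P₂ = P₁(V₁/V₂)^n = 4150 kPa.
W = (P₁V₁−P₂V₂)/(n−1) = (225×14.2−4150×1.85)/0.43 = -10400 J.
ΔU = nCvΔT = 0.861×12.5×(1070−447) = 6730 J.
Q = ΔU + W = -3700 J.
Net over both steps: W = -13700 J, Q = -6930 J, ΔU = 6730 J.

-6930 J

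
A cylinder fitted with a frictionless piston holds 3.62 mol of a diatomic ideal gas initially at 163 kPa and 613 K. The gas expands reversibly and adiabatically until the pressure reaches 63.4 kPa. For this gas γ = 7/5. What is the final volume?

V₁ = nRT₁/P₁ = 3.62×8.314×613/163 = 113 L.
Adiabatic: T₂/T₁ = (P₂/P₁)^((γ−1)/γ) ⇒ T₂ = 613×(0.389)^0.286 = 468 K; V₂ = 222 L.

222 L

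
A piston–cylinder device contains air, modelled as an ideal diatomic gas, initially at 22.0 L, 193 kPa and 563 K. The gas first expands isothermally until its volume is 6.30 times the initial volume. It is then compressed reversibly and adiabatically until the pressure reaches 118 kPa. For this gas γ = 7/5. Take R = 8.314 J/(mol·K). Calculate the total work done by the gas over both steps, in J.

2830 J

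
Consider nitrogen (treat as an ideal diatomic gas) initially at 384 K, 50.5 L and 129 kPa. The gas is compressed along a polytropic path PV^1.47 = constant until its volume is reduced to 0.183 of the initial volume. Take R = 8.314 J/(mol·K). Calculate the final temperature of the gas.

853 K

Polytropic n=1.47: T₂ = T₁(V₁/V₂)^(n−1) = 384×(5.46)^0.47 = 853 K; P₂ = P₁(V₁/V₂)^n = 1570 kPa.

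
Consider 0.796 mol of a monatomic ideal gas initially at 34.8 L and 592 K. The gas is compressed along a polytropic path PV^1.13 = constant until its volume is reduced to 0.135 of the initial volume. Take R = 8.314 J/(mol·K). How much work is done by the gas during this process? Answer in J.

P₁ = nRT₁/V₁ = 0.796×8.314×592/34.8 = 113 kPa.
Polytropic n=1.13: T₂ = T₁(V₁/V₂)^(n−1) = 592×(7.41)^0.13 = 768 K; P₂ = P₁(V₁/V₂)^n = 1080 kPa.
W = (P₁V₁−P₂V₂)/(n−1) = (113×34.8−1080×4.70)/0.13 = -8960 J.

-8960 J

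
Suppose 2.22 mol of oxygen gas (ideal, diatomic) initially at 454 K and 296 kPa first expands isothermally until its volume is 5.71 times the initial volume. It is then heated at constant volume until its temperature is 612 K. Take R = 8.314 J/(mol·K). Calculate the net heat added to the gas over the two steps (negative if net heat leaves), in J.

21900 J

V₁ = nRT₁/P₁ = 2.22×8.314×454/296 = 28.3 L.
Step 1 — Isothermal: T stays 454 K; PV = const ⇒ V₂ = 162 L, P₂ = 51.8 kPa.
ΔU = 0 (ideal gas, T constant).
W = nRT ln(V₂/V₁) = 2.22×8.314×454×ln(5.71) = 14600 J.
Q = ΔU + W = 14600 J.
State after step 1: P = 51.8 kPa, V = 162 L, T = 454 K.
Step 2 — Isochoric: V stays 162 L; P/T = const ⇒ T₂ = 612 K, P₂ = 69.9 kPa.
W = 0 (no volume change).
ΔU = nCvΔT = 2.22×20.8×(612−454) = 7290 J.
Q = ΔU = 7290 J.
Net over both steps: W = 14600 J, Q = 21900 J, ΔU = 7290 J.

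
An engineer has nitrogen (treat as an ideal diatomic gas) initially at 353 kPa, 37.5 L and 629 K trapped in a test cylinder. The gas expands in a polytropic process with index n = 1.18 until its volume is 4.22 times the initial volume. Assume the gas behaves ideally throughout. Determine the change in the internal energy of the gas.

-7560 J

n = P₁V₁/(RT₁) = 353×37.5/(8.314×629) = 2.53 mol.
Polytropic n=1.18: T₂ = T₁(V₁/V₂)^(n−1) = 629×(0.237)^0.18 = 485 K; P₂ = P₁(V₁/V₂)^n = 64.6 kPa.
For an ideal gas ΔU = nCvΔT with Cv = (5/2)R = 20.8 J/(mol·K).
ΔU = 2.53×20.8×(485−629) = -7560 J.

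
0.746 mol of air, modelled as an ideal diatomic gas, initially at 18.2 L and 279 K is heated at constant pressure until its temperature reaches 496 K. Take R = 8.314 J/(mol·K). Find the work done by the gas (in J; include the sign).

1350 J

P₁ = nRT₁/V₁ = 0.746×8.314×279/18.2 = 95.1 kPa.
Isobaric: P stays 95.1 kPa; V/T = const ⇒ T₂ = 496 K, V₂ = 32.4 L.
W = PΔV = 95.1×(32.4−18.2) kPa·L = 1350 J.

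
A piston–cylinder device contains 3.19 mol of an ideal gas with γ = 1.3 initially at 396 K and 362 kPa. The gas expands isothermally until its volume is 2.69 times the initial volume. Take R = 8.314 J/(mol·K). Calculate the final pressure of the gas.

135 kPa

V₁ = nRT₁/P₁ = 3.19×8.314×396/362 = 29.0 L.
Isothermal: T stays 396 K; PV = const ⇒ V₂ = 78.0 L, P₂ = 135 kPa.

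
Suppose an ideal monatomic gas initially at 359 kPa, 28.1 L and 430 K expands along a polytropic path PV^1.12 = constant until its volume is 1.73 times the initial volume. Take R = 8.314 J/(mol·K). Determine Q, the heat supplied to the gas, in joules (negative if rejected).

n = P₁V₁/(RT₁) = 359×28.1/(8.314×430) = 2.82 mol.
Polytropic n=1.12: T₂ = T₁(V₁/V₂)^(n−1) = 430×(0.578)^0.12 = 403 K; P₂ = P₁(V₁/V₂)^n = 194 kPa.
W = (P₁V₁−P₂V₂)/(n−1) = (359×28.1−194×48.6)/0.12 = 5350 J.
ΔU = nCvΔT = 2.82×12.5×(403−430) = -963 J.
Q = ΔU + W = 4390 J.

4390 J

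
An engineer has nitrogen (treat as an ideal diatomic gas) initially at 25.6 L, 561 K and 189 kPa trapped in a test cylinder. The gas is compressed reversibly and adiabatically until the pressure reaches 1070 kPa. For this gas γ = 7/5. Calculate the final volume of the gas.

Adiabatic: T₂/T₁ = (P₂/P₁)^((γ−1)/γ) ⇒ T₂ = 561×(5.66)^0.286 = 921 K; V₂ = 7.42 L.

7.42 L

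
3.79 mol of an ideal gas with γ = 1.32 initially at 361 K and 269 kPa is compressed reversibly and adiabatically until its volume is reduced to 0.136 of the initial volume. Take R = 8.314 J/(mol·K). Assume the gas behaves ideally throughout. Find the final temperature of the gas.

V₁ = nRT₁/P₁ = 3.79×8.314×361/269 = 42.3 L.
Adiabatic: TV^(γ−1) = const ⇒ T₂ = 361×(7.35)^0.320 = 684 K; PV^γ = const ⇒ P₂ = 3750 kPa.

684 K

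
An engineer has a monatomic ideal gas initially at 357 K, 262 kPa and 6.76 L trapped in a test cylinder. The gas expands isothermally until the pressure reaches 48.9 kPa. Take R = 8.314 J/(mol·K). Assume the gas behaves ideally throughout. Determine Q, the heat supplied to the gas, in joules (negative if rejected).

2970 J

n = P₁V₁/(RT₁) = 262×6.76/(8.314×357) = 0.597 mol.
Isothermal: T stays 357 K; PV = const ⇒ V₂ = 36.2 L, P₂ = 48.9 kPa.
ΔU = 0 (ideal gas, T constant).
W = nRT ln(V₂/V₁) = 0.597×8.314×357×ln(5.36) = 2970 J.
Q = ΔU + W = 2970 J.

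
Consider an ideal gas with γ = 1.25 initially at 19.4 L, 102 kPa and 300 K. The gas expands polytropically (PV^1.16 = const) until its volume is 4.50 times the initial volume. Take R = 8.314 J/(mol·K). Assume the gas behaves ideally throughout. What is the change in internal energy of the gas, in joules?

n = P₁V₁/(RT₁) = 102×19.4/(8.314×300) = 0.793 mol.
Polytropic n=1.16: T₂ = T₁(V₁/V₂)^(n−1) = 300×(0.222)^0.16 = 236 K; P₂ = P₁(V₁/V₂)^n = 17.8 kPa.
For an ideal gas ΔU = nCvΔT with Cv = R/(γ−1) = 33.3 J/(mol·K).
ΔU = 0.793×33.3×(236−300) = -1690 J.

-1690 J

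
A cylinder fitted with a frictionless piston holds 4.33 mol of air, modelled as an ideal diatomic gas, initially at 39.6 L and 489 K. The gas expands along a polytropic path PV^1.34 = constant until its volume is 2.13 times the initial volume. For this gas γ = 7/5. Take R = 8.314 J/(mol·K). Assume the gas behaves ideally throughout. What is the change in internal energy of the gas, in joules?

P₁ = nRT₁/V₁ = 4.33×8.314×489/39.6 = 445 kPa.
Polytropic n=1.34: T₂ = T₁(V₁/V₂)^(n−1) = 489×(0.469)^0.34 = 378 K; P₂ = P₁(V₁/V₂)^n = 161 kPa.
For an ideal gas ΔU = nCvΔT with Cv = (5/2)R = 20.8 J/(mol·K).
ΔU = 4.33×20.8×(378−489) = -9980 J.

-9980 J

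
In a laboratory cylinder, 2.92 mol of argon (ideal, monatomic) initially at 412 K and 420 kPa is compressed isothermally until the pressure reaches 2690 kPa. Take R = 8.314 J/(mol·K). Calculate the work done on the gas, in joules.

18600 J

V₁ = nRT₁/P₁ = 2.92×8.314×412/420 = 23.8 L.
Isothermal: T stays 412 K; PV = const ⇒ V₂ = 3.72 L, P₂ = 2690 kPa.
W = nRT ln(V₂/V₁) = 2.92×8.314×412×ln(0.156) = -18600 J.
Work done on the gas = −W_by = 18600 J.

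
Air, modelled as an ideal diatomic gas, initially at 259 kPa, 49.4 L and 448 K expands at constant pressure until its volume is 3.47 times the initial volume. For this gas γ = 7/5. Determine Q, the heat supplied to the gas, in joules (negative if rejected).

n = P₁V₁/(RT₁) = 259×49.4/(8.314×448) = 3.44 mol.
Isobaric: P stays 259 kPa; V/T = const ⇒ T₂ = 1550 K, V₂ = 171 L.
W = PΔV = 259×(171−49.4) kPa·L = 31600 J.
ΔU = nCvΔT = 3.44×20.8×(1550−448) = 79000 J.
Q = ΔU + W = nCpΔT = 111000 J.

111000 J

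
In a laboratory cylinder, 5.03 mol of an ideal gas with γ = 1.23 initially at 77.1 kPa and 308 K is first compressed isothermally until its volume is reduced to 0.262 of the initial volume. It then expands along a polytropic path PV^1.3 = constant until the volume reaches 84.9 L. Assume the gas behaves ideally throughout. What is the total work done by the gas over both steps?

-9510 J

V₁ = nRT₁/P₁ = 5.03×8.314×308/77.1 = 167 L.
Step 1 — Isothermal: T stays 308 K; PV = const ⇒ V₂ = 43.8 L, P₂ = 294 kPa.
ΔU = 0 (ideal gas, T constant).
W = nRT ln(V₂/V₁) = 5.03×8.314×308×ln(0.262) = -17300 J.
Q = ΔU + W = -17300 J.
State after step 1: P = 294 kPa, V = 43.8 L, T = 308 K.
Step 2 — Polytropic n=1.3: T₂ = T₁(V₁/V₂)^(n−1) = 308×(0.516)^0.30 = 252 K; P₂ = P₁(V₁/V₂)^n = 124 kPa.
W = (P₁V₁−P₂V₂)/(n−1) = (294×43.8−124×84.9)/0.30 = 7740 J.
ΔU = nCvΔT = 5.03×36.1×(252−308) = -10100 J.
Q = ΔU + W = -2360 J.
Net over both steps: W = -9510 J, Q = -19600 J, ΔU = -10100 J.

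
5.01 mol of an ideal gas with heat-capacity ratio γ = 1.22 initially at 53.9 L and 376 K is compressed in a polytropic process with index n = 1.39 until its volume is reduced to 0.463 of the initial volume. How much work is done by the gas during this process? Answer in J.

-14100 J

P₁ = nRT₁/V₁ = 5.01×8.314×376/53.9 = 291 kPa.
Polytropic n=1.39: T₂ = T₁(V₁/V₂)^(n−1) = 376×(2.16)^0.39 = 508 K; P₂ = P₁(V₁/V₂)^n = 847 kPa.
W = (P₁V₁−P₂V₂)/(n−1) = (291×53.9−847×25.0)/0.39 = -14100 J.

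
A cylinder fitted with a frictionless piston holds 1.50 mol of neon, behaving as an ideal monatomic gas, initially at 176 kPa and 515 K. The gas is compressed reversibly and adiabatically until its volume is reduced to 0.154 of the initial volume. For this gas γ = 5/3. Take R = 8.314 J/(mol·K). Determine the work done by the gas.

-23900 J

V₁ = nRT₁/P₁ = 1.50×8.314×515/176 = 36.5 L.
Adiabatic: TV^(γ−1) = const ⇒ T₂ = 515×(6.49)^0.667 = 1790 K; PV^γ = const ⇒ P₂ = 3980 kPa.
ΔU = nCvΔT = 1.50×12.5×(1790−515) = 23900 J.
Q = 0 for an adiabatic process, so W = −ΔU = -23900 J.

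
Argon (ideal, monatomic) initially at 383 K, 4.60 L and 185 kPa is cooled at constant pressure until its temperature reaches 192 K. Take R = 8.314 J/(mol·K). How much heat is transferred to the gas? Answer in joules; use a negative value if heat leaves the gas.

n = P₁V₁/(RT₁) = 185×4.60/(8.314×383) = 0.267 mol.
Isobaric: P stays 185 kPa; V/T = const ⇒ T₂ = 192 K, V₂ = 2.31 L.
W = PΔV = 185×(2.31−4.60) kPa·L = -424 J.
ΔU = nCvΔT = 0.267×12.5×(192−383) = -637 J.
Q = ΔU + W = nCpΔT = -1060 J.

-1060 J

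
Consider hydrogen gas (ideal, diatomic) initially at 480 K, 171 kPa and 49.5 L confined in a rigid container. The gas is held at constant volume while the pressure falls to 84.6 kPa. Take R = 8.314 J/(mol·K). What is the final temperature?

Isochoric: V stays 49.5 L; P/T = const ⇒ T₂ = 237 K, P₂ = 84.6 kPa.

237 K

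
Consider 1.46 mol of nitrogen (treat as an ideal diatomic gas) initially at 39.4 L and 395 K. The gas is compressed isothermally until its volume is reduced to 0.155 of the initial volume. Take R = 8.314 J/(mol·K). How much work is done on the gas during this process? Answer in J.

8940 J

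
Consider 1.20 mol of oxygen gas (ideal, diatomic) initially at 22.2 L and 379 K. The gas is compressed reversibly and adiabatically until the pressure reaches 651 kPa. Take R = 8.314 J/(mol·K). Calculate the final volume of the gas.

8.52 L

P₁ = nRT₁/V₁ = 1.20×8.314×379/22.2 = 170 kPa.
Adiabatic: T₂/T₁ = (P₂/P₁)^((γ−1)/γ) ⇒ T₂ = 379×(3.82)^0.286 = 556 K; V₂ = 8.52 L.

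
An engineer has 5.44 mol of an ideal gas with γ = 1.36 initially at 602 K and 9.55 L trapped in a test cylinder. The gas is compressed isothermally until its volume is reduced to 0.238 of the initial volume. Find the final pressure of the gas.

P₁ = nRT₁/V₁ = 5.44×8.314×602/9.55 = 2850 kPa.
Isothermal: T stays 602 K; PV = const ⇒ V₂ = 2.27 L, P₂ = 12000 kPa.

12000 kPa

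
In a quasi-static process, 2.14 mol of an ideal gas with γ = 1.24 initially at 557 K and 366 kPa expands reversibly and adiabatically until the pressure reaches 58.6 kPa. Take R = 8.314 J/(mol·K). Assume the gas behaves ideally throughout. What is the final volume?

119 L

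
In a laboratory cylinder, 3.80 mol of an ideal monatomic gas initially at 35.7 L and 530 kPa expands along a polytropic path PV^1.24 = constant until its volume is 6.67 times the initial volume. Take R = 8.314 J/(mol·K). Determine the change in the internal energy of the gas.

T₁ = P₁V₁/(nR) = 530×35.7/(3.80×8.314) = 599 K.
Polytropic n=1.24: T₂ = T₁(V₁/V₂)^(n−1) = 599×(0.150)^0.24 = 380 K; P₂ = P₁(V₁/V₂)^n = 50.4 kPa.
For an ideal gas ΔU = nCvΔT with Cv = (3/2)R = 12.5 J/(mol·K).
ΔU = 3.80×12.5×(380−599) = -10400 J.

-10400 J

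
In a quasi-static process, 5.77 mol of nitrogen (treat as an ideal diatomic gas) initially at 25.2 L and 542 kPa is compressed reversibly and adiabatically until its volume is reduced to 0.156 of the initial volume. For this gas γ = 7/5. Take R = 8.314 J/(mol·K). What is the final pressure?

7310 kPa

T₁ = P₁V₁/(nR) = 542×25.2/(5.77×8.314) = 285 K.
Adiabatic: TV^(γ−1) = const ⇒ T₂ = 285×(6.41)^0.400 = 599 K; PV^γ = const ⇒ P₂ = 7310 kPa.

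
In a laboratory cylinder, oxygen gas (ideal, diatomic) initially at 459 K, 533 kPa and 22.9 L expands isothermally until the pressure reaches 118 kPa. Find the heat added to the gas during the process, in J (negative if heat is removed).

n = P₁V₁/(RT₁) = 533×22.9/(8.314×459) = 3.20 mol.
Isothermal: T stays 459 K; PV = const ⇒ V₂ = 103 L, P₂ = 118 kPa.
ΔU = 0 (ideal gas, T constant).
W = nRT ln(V₂/V₁) = 3.20×8.314×459×ln(4.52) = 18400 J.
Q = ΔU + W = 18400 J.

18400 J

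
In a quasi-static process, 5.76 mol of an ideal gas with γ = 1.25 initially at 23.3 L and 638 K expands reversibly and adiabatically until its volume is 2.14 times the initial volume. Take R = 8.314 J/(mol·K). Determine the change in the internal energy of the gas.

-21200 J

P₁ = nRT₁/V₁ = 5.76×8.314×638/23.3 = 1310 kPa.
Adiabatic: TV^(γ−1) = const ⇒ T₂ = 638×(0.467)^0.250 = 527 K; PV^γ = const ⇒ P₂ = 507 kPa.
For an ideal gas ΔU = nCvΔT with Cv = R/(γ−1) = 33.3 J/(mol·K).
ΔU = 5.76×33.3×(527−638) = -21200 J.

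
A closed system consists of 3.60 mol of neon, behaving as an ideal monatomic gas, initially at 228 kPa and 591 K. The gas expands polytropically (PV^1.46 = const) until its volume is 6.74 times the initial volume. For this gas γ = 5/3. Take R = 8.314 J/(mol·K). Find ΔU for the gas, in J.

-15500 J

V₁ = nRT₁/P₁ = 3.60×8.314×591/228 = 77.6 L.
Polytropic n=1.46: T₂ = T₁(V₁/V₂)^(n−1) = 591×(0.148)^0.46 = 246 K; P₂ = P₁(V₁/V₂)^n = 14.1 kPa.
For an ideal gas ΔU = nCvΔT with Cv = (3/2)R = 12.5 J/(mol·K).
ΔU = 3.60×12.5×(246−591) = -15500 J.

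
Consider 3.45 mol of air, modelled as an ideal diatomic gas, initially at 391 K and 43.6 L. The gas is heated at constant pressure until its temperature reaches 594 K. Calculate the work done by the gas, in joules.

5820 J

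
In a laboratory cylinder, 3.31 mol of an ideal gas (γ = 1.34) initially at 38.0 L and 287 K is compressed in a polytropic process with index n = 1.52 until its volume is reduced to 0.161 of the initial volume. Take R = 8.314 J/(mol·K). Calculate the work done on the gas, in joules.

24100 J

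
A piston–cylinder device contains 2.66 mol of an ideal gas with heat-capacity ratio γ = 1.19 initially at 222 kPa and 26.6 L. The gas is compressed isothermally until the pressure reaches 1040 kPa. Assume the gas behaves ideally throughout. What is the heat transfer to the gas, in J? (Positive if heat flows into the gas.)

-9120 J

T₁ = P₁V₁/(nR) = 222×26.6/(2.66×8.314) = 267 K.
Isothermal: T stays 267 K; PV = const ⇒ V₂ = 5.68 L, P₂ = 1040 kPa.
ΔU = 0 (ideal gas, T constant).
W = nRT ln(V₂/V₁) = 2.66×8.314×267×ln(0.213) = -9120 J.
Q = ΔU + W = -9120 J.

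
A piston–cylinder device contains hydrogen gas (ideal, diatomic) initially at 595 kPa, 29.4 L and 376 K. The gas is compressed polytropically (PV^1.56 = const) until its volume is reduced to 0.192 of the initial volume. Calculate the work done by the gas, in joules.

-47500 J

n = P₁V₁/(RT₁) = 595×29.4/(8.314×376) = 5.60 mol.
Polytropic n=1.56: T₂ = T₁(V₁/V₂)^(n−1) = 376×(5.21)^0.56 = 947 K; P₂ = P₁(V₁/V₂)^n = 7810 kPa.
W = (P₁V₁−P₂V₂)/(n−1) = (595×29.4−7810×5.64)/0.56 = -47500 J.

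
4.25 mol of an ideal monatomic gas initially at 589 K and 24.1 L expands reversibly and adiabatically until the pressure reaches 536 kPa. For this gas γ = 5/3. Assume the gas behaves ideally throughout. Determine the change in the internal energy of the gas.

-5420 J

P₁ = nRT₁/V₁ = 4.25×8.314×589/24.1 = 864 kPa.
Adiabatic: T₂/T₁ = (P₂/P₁)^((γ−1)/γ) ⇒ T₂ = 589×(0.621)^0.400 = 487 K; V₂ = 32.1 L.
For an ideal gas ΔU = nCvΔT with Cv = (3/2)R = 12.5 J/(mol·K).
ΔU = 4.25×12.5×(487−589) = -5420 J.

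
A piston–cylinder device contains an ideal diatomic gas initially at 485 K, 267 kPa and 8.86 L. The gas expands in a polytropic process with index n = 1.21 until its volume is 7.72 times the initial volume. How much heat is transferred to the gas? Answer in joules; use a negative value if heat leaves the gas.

1870 J

n = P₁V₁/(RT₁) = 267×8.86/(8.314×485) = 0.587 mol.
Polytropic n=1.21: T₂ = T₁(V₁/V₂)^(n−1) = 485×(0.130)^0.21 = 316 K; P₂ = P₁(V₁/V₂)^n = 22.5 kPa.
W = (P₁V₁−P₂V₂)/(n−1) = (267×8.86−22.5×68.4)/0.21 = 3930 J.
ΔU = nCvΔT = 0.587×20.8×(316−485) = -2060 J.
Q = ΔU + W = 1870 J.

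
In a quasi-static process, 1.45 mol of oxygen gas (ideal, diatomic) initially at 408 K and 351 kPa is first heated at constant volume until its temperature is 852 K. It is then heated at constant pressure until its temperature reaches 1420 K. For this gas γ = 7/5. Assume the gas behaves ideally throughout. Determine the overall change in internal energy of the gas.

30500 J

V₁ = nRT₁/P₁ = 1.45×8.314×408/351 = 14.0 L.
Step 1 — Isochoric: V stays 14.0 L; P/T = const ⇒ T₂ = 852 K, P₂ = 733 kPa.
W = 0 (no volume change).
ΔU = nCvΔT = 1.45×20.8×(852−408) = 13400 J.
Q = ΔU = 13400 J.
State after step 1: P = 733 kPa, V = 14.0 L, T = 852 K.
Step 2 — Isobaric: P stays 733 kPa; V/T = const ⇒ T₂ = 1420 K, V₂ = 23.4 L.
W = PΔV = 733×(23.4−14.0) kPa·L = 6850 J.
ΔU = nCvΔT = 1.45×20.8×(1420−852) = 17100 J.
Q = ΔU + W = nCpΔT = 24000 J.
Net over both steps: W = 6850 J, Q = 37300 J, ΔU = 30500 J.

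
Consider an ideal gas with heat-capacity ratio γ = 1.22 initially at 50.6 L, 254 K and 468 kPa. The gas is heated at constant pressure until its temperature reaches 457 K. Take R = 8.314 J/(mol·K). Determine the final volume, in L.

91.0 L

Isobaric: P stays 468 kPa; V/T = const ⇒ T₂ = 457 K, V₂ = 91.0 L.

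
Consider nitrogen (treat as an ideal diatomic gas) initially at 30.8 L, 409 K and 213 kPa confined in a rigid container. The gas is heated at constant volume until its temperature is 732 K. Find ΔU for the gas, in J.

13000 J

n = P₁V₁/(RT₁) = 213×30.8/(8.314×409) = 1.93 mol.
Isochoric: V stays 30.8 L; P/T = const ⇒ T₂ = 732 K, P₂ = 381 kPa.
For an ideal gas ΔU = nCvΔT with Cv = (5/2)R = 20.8 J/(mol·K).
ΔU = 1.93×20.8×(732−409) = 13000 J.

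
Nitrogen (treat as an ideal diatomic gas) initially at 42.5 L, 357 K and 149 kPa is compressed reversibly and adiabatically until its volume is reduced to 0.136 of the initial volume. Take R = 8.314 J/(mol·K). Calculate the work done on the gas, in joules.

19300 J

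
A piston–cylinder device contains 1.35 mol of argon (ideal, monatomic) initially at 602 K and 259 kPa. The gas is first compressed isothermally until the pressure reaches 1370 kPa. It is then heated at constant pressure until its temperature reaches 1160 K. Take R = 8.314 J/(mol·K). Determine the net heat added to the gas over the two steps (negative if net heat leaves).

4400 J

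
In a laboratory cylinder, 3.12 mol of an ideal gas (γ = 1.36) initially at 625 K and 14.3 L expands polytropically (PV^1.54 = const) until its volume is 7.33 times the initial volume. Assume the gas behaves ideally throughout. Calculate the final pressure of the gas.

52.8 kPa

P₁ = nRT₁/V₁ = 3.12×8.314×625/14.3 = 1130 kPa.
Polytropic n=1.54: T₂ = T₁(V₁/V₂)^(n−1) = 625×(0.136)^0.54 = 213 K; P₂ = P₁(V₁/V₂)^n = 52.8 kPa.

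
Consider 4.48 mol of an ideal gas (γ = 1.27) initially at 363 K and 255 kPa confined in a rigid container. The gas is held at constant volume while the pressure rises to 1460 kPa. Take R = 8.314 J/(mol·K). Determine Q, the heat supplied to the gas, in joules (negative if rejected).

V₁ = nRT₁/P₁ = 4.48×8.314×363/255 = 53.0 L.
Isochoric: V stays 53.0 L; P/T = const ⇒ T₂ = 2080 K, P₂ = 1460 kPa.
W = 0 (no volume change).
ΔU = nCvΔT = 4.48×30.8×(2080−363) = 237000 J.
Q = ΔU = 237000 J.

237000 J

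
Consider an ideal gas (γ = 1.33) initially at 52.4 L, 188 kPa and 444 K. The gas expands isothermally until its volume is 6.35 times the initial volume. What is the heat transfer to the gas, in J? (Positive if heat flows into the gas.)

18200 J

n = P₁V₁/(RT₁) = 188×52.4/(8.314×444) = 2.67 mol.
Isothermal: T stays 444 K; PV = const ⇒ V₂ = 333 L, P₂ = 29.6 kPa.
ΔU = 0 (ideal gas, T constant).
W = nRT ln(V₂/V₁) = 2.67×8.314×444×ln(6.35) = 18200 J.
Q = ΔU + W = 18200 J.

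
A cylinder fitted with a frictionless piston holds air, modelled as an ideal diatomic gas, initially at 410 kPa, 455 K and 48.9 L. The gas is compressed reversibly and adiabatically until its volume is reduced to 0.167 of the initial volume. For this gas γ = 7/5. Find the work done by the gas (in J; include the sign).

n = P₁V₁/(RT₁) = 410×48.9/(8.314×455) = 5.30 mol.
Adiabatic: TV^(γ−1) = const ⇒ T₂ = 455×(5.99)^0.400 = 931 K; PV^γ = const ⇒ P₂ = 5020 kPa.
ΔU = nCvΔT = 5.30×20.8×(931−455) = 52400 J.
Q = 0 for an adiabatic process, so W = −ΔU = -52400 J.

-52400 J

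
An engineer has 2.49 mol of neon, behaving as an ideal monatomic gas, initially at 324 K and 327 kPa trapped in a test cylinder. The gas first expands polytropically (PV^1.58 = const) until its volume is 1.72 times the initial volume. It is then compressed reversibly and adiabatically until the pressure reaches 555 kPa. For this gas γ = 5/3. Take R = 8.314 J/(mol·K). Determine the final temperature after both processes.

412 K

V₁ = nRT₁/P₁ = 2.49×8.314×324/327 = 20.5 L.
Step 1 — Polytropic n=1.58: T₂ = T₁(V₁/V₂)^(n−1) = 324×(0.581)^0.58 = 237 K; P₂ = P₁(V₁/V₂)^n = 139 kPa.
W = (P₁V₁−P₂V₂)/(n−1) = (327×20.5−139×35.3)/0.58 = 3120 J.
ΔU = nCvΔT = 2.49×12.5×(237−324) = -2720 J.
Q = ΔU + W = 406 J.
State after step 1: P = 139 kPa, V = 35.3 L, T = 237 K.
Step 2 — Adiabatic: T₂/T₁ = (P₂/P₁)^((γ−1)/γ) ⇒ T₂ = 237×(4.00)^0.400 = 412 K; V₂ = 15.4 L.
ΔU = nCvΔT = 2.49×12.5×(412−237) = 5440 J.
Q = 0 for an adiabatic process, so W = −ΔU = -5440 J.
Net over both steps: W = -2320 J, Q = 406 J, ΔU = 2730 J.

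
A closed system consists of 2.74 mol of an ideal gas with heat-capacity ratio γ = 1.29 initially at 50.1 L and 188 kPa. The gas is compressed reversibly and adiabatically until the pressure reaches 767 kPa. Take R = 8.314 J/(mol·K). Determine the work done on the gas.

T₁ = P₁V₁/(nR) = 188×50.1/(2.74×8.314) = 413 K.
Adiabatic: T₂/T₁ = (P₂/P₁)^((γ−1)/γ) ⇒ T₂ = 413×(4.08)^0.225 = 567 K; V₂ = 16.8 L.
ΔU = nCvΔT = 2.74×28.7×(567−413) = 12100 J.
Q = 0 for an adiabatic process, so W = −ΔU = -12100 J.
Work done on the gas = −W_by = 12100 J.

12100 J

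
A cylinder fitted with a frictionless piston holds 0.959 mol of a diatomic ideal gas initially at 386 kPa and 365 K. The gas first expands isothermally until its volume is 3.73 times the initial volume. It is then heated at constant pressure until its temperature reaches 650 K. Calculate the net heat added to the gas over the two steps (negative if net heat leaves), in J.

11800 J

V₁ = nRT₁/P₁ = 0.959×8.314×365/386 = 7.54 L.
Step 1 — Isothermal: T stays 365 K; PV = const ⇒ V₂ = 28.1 L, P₂ = 103 kPa.
ΔU = 0 (ideal gas, T constant).
W = nRT ln(V₂/V₁) = 0.959×8.314×365×ln(3.73) = 3830 J.
Q = ΔU + W = 3830 J.
State after step 1: P = 103 kPa, V = 28.1 L, T = 365 K.
Step 2 — Isobaric: P stays 103 kPa; V/T = const ⇒ T₂ = 650 K, V₂ = 50.1 L.
W = PΔV = 103×(50.1−28.1) kPa·L = 2270 J.
ΔU = nCvΔT = 0.959×20.8×(650−365) = 5680 J.
Q = ΔU + W = nCpΔT = 7950 J.
Net over both steps: W = 6100 J, Q = 11800 J, ΔU = 5680 J.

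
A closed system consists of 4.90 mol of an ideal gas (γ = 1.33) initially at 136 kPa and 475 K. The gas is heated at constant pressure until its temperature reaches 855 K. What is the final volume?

256 L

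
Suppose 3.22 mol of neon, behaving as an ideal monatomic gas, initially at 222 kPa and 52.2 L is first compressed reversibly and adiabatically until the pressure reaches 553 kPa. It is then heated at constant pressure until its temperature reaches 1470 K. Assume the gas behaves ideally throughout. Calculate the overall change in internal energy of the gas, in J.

T₁ = P₁V₁/(nR) = 222×52.2/(3.22×8.314) = 433 K.
Step 1 — Adiabatic: T₂/T₁ = (P₂/P₁)^((γ−1)/γ) ⇒ T₂ = 433×(2.49)^0.400 = 624 K; V₂ = 30.2 L.
ΔU = nCvΔT = 3.22×12.5×(624−433) = 7660 J.
Q = 0 for an adiabatic process, so W = −ΔU = -7660 J.
State after step 1: P = 553 kPa, V = 30.2 L, T = 624 K.
Step 2 — Isobaric: P stays 553 kPa; V/T = const ⇒ T₂ = 1470 K, V₂ = 71.2 L.
W = PΔV = 553×(71.2−30.2) kPa·L = 22700 J.
ΔU = nCvΔT = 3.22×12.5×(1470−624) = 34000 J.
Q = ΔU + W = nCpΔT = 56600 J.
Net over both steps: W = 15000 J, Q = 56600 J, ΔU = 41600 J.

41600 J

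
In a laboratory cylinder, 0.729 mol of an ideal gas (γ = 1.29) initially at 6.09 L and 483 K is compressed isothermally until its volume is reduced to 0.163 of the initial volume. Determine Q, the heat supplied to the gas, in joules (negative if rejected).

P₁ = nRT₁/V₁ = 0.729×8.314×483/6.09 = 481 kPa.
Isothermal: T stays 483 K; PV = const ⇒ V₂ = 0.993 L, P₂ = 2950 kPa.
ΔU = 0 (ideal gas, T constant).
W = nRT ln(V₂/V₁) = 0.729×8.314×483×ln(0.163) = -5310 J.
Q = ΔU + W = -5310 J.

-5310 J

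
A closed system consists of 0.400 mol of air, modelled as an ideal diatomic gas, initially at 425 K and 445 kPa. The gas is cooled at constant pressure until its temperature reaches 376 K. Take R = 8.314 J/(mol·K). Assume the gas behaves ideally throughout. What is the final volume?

2.81 L

V₁ = nRT₁/P₁ = 0.400×8.314×425/445 = 3.18 L.
Isobaric: P stays 445 kPa; V/T = const ⇒ T₂ = 376 K, V₂ = 2.81 L.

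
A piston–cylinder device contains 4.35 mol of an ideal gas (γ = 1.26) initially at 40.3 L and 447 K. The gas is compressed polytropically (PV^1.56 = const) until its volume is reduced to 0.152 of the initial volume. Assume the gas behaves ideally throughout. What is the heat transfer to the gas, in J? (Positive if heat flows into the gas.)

62400 J

P₁ = nRT₁/V₁ = 4.35×8.314×447/40.3 = 401 kPa.
Polytropic n=1.56: T₂ = T₁(V₁/V₂)^(n−1) = 447×(6.58)^0.56 = 1280 K; P₂ = P₁(V₁/V₂)^n = 7580 kPa.
W = (P₁V₁−P₂V₂)/(n−1) = (401×40.3−7580×6.13)/0.56 = -54000 J.
ΔU = nCvΔT = 4.35×32.0×(1280−447) = 116000 J.
Q = ΔU + W = 62400 J.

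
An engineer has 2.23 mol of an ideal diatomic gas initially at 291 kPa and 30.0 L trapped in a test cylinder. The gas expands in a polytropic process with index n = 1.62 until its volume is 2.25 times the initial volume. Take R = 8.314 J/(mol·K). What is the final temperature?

285 K

T₁ = P₁V₁/(nR) = 291×30.0/(2.23×8.314) = 471 K.
Polytropic n=1.62: T₂ = T₁(V₁/V₂)^(n−1) = 471×(0.444)^0.62 = 285 K; P₂ = P₁(V₁/V₂)^n = 78.2 kPa.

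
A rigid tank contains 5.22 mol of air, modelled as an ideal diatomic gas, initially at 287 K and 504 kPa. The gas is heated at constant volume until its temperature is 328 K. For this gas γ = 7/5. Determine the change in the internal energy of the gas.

4450 J

V₁ = nRT₁/P₁ = 5.22×8.314×287/504 = 24.7 L.
Isochoric: V stays 24.7 L; P/T = const ⇒ T₂ = 328 K, P₂ = 576 kPa.
For an ideal gas ΔU = nCvΔT with Cv = (5/2)R = 20.8 J/(mol·K).
ΔU = 5.22×20.8×(328−287) = 4450 J.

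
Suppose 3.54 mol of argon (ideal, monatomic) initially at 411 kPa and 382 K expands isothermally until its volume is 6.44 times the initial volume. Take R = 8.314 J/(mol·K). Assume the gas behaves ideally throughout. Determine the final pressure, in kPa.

V₁ = nRT₁/P₁ = 3.54×8.314×382/411 = 27.4 L.
Isothermal: T stays 382 K; PV = const ⇒ V₂ = 176 L, P₂ = 63.8 kPa.

63.8 kPa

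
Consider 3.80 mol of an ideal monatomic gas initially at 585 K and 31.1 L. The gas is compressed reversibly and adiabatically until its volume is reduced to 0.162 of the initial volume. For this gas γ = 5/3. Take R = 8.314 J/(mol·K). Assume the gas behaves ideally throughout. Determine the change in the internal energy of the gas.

65600 J

P₁ = nRT₁/V₁ = 3.80×8.314×585/31.1 = 594 kPa.
Adiabatic: TV^(γ−1) = const ⇒ T₂ = 585×(6.17)^0.667 = 1970 K; PV^γ = const ⇒ P₂ = 12300 kPa.
For an ideal gas ΔU = nCvΔT with Cv = (3/2)R = 12.5 J/(mol·K).
ΔU = 3.80×12.5×(1970−585) = 65600 J.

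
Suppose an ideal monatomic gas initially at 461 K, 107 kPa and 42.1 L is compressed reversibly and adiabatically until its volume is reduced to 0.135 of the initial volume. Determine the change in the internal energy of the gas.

18900 J

n = P₁V₁/(RT₁) = 107×42.1/(8.314×461) = 1.18 mol.
Adiabatic: TV^(γ−1) = const ⇒ T₂ = 461×(7.41)^0.667 = 1750 K; PV^γ = const ⇒ P₂ = 3010 kPa.
For an ideal gas ΔU = nCvΔT with Cv = (3/2)R = 12.5 J/(mol·K).
ΔU = 1.18×12.5×(1750−461) = 18900 J.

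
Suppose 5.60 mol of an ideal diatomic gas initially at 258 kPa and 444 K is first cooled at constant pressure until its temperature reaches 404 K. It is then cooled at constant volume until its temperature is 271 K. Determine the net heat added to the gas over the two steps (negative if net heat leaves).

-22000 J

V₁ = nRT₁/P₁ = 5.60×8.314×444/258 = 80.1 L.
Step 1 — Isobaric: P stays 258 kPa; V/T = const ⇒ T₂ = 404 K, V₂ = 72.9 L.
W = PΔV = 258×(72.9−80.1) kPa·L = -1860 J.
ΔU = nCvΔT = 5.60×20.8×(404−444) = -4660 J.
Q = ΔU + W = nCpΔT = -6520 J.
State after step 1: P = 258 kPa, V = 72.9 L, T = 404 K.
Step 2 — Isochoric: V stays 72.9 L; P/T = const ⇒ T₂ = 271 K, P₂ = 173 kPa.
W = 0 (no volume change).
ΔU = nCvΔT = 5.60×20.8×(271−404) = -15500 J.
Q = ΔU = -15500 J.
Net over both steps: W = -1860 J, Q = -22000 J, ΔU = -20100 J.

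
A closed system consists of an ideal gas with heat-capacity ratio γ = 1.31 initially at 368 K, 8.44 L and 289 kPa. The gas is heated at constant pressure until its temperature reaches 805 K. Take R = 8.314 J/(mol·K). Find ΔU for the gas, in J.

9340 J

n = P₁V₁/(RT₁) = 289×8.44/(8.314×368) = 0.797 mol.
Isobaric: P stays 289 kPa; V/T = const ⇒ T₂ = 805 K, V₂ = 18.5 L.
For an ideal gas ΔU = nCvΔT with Cv = R/(γ−1) = 26.8 J/(mol·K).
ΔU = 0.797×26.8×(805−368) = 9340 J.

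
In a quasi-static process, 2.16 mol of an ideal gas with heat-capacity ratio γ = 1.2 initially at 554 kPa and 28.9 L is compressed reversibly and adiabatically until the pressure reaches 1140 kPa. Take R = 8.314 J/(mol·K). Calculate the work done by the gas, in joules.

-10200 J

T₁ = P₁V₁/(nR) = 554×28.9/(2.16×8.314) = 892 K.
Adiabatic: T₂/T₁ = (P₂/P₁)^((γ−1)/γ) ⇒ T₂ = 892×(2.06)^0.167 = 1010 K; V₂ = 15.8 L.
ΔU = nCvΔT = 2.16×41.6×(1010−892) = 10200 J.
Q = 0 for an adiabatic process, so W = −ΔU = -10200 J.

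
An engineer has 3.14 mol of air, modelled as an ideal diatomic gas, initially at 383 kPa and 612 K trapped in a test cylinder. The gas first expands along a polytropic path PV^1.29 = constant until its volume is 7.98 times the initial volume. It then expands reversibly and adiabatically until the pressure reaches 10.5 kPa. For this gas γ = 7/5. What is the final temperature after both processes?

258 K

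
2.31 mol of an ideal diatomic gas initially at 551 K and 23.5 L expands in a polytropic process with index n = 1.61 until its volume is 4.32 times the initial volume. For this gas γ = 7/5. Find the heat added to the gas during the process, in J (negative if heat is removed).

P₁ = nRT₁/V₁ = 2.31×8.314×551/23.5 = 450 kPa.
Polytropic n=1.61: T₂ = T₁(V₁/V₂)^(n−1) = 551×(0.231)^0.61 = 226 K; P₂ = P₁(V₁/V₂)^n = 42.7 kPa.
W = (P₁V₁−P₂V₂)/(n−1) = (450×23.5−42.7×102)/0.61 = 10200 J.
ΔU = nCvΔT = 2.31×20.8×(226−551) = -15600 J.
Q = ΔU + W = -5380 J.

-5380 J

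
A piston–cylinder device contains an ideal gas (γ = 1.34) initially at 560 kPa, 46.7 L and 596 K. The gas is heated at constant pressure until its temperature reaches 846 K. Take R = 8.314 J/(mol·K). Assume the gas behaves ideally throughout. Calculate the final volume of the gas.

Isobaric: P stays 560 kPa; V/T = const ⇒ T₂ = 846 K, V₂ = 66.3 L.

66.3 L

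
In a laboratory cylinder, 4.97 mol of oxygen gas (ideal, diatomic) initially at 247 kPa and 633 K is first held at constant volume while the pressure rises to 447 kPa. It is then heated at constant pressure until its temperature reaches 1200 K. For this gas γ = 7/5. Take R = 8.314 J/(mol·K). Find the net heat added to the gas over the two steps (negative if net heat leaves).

60800 J

V₁ = nRT₁/P₁ = 4.97×8.314×633/247 = 106 L.
Step 1 — Isochoric: V stays 106 L; P/T = const ⇒ T₂ = 1150 K, P₂ = 447 kPa.
W = 0 (no volume change).
ΔU = nCvΔT = 4.97×20.8×(1150−633) = 52900 J.
Q = ΔU = 52900 J.
State after step 1: P = 447 kPa, V = 106 L, T = 1150 K.
Step 2 — Isobaric: P stays 447 kPa; V/T = const ⇒ T₂ = 1200 K, V₂ = 111 L.
W = PΔV = 447×(111−106) kPa·L = 2250 J.
ΔU = nCvΔT = 4.97×20.8×(1200−1150) = 5620 J.
Q = ΔU + W = nCpΔT = 7870 J.
Net over both steps: W = 2250 J, Q = 60800 J, ΔU = 58600 J.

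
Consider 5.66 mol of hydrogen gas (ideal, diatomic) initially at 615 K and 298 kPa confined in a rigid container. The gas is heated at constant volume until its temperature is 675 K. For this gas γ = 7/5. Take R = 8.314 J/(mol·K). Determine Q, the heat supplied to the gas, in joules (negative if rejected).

7060 J

V₁ = nRT₁/P₁ = 5.66×8.314×615/298 = 97.1 L.
Isochoric: V stays 97.1 L; P/T = const ⇒ T₂ = 675 K, P₂ = 327 kPa.
W = 0 (no volume change).
ΔU = nCvΔT = 5.66×20.8×(675−615) = 7060 J.
Q = ΔU = 7060 J.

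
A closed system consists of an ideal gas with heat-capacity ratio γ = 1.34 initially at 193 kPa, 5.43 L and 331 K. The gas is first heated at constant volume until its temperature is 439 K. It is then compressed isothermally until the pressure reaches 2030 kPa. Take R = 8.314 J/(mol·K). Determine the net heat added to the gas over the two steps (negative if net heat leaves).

-1870 J

n = P₁V₁/(RT₁) = 193×5.43/(8.314×331) = 0.381 mol.
Step 1 — Isochoric: V stays 5.43 L; P/T = const ⇒ T₂ = 439 K, P₂ = 256 kPa.
W = 0 (no volume change).
ΔU = nCvΔT = 0.381×24.5×(439−331) = 1010 J.
Q = ΔU = 1010 J.
State after step 1: P = 256 kPa, V = 5.43 L, T = 439 K.
Step 2 — Isothermal: T stays 439 K; PV = const ⇒ V₂ = 0.685 L, P₂ = 2030 kPa.
ΔU = 0 (ideal gas, T constant).
W = nRT ln(V₂/V₁) = 0.381×8.314×439×ln(0.126) = -2880 J.
Q = ΔU + W = -2880 J.
Net over both steps: W = -2880 J, Q = -1870 J, ΔU = 1010 J.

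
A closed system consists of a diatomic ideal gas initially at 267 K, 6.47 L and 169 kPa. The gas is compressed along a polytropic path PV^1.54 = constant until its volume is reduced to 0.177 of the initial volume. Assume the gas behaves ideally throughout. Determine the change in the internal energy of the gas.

n = P₁V₁/(RT₁) = 169×6.47/(8.314×267) = 0.493 mol.
Polytropic n=1.54: T₂ = T₁(V₁/V₂)^(n−1) = 267×(5.65)^0.54 = 680 K; P₂ = P₁(V₁/V₂)^n = 2430 kPa.
For an ideal gas ΔU = nCvΔT with Cv = (5/2)R = 20.8 J/(mol·K).
ΔU = 0.493×20.8×(680−267) = 4230 J.

4230 J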